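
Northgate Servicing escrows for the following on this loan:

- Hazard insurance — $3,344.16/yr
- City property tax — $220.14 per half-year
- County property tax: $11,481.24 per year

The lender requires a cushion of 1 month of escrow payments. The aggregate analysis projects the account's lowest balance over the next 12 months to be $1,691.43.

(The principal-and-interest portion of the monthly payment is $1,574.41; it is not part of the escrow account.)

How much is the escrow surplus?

Hazard insurance: $3,344.16
City property tax: $220.14 × 2 = $440.28
County property tax: $11,481.24
Combined annual = $15,265.68
Monthly escrow = $15,265.68 / 12 = $1,272.14
Cushion = 1 × $1,272.14 = $1,272.14
Surplus = $1,691.43 − $1,272.14 = $419.29

$419.29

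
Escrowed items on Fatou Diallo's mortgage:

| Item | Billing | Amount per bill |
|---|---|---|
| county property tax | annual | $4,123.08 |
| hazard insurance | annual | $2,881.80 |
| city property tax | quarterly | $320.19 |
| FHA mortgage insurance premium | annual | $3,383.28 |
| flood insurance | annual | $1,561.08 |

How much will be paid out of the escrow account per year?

County property tax — $4,123.08 per year
Hazard insurance — $2,881.80 per year
City property tax — $320.19 × 4 = $1,280.76 per year
FHA mortgage insurance premium — $3,383.28 per year
Flood insurance — $1,561.08 per year
Total annual escrow = $4,123.08 + $2,881.80 + $1,280.76 + $3,383.28 + $1,561.08 = $13,230.00

$13,230.00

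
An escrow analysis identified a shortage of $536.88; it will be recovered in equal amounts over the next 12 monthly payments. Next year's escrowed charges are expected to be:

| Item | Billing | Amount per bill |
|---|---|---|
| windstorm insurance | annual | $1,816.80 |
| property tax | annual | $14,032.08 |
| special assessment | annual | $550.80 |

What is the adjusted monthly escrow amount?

$1,411.38

Windstorm insurance = $1,816.80/yr
Property tax = $14,032.08/yr
Special assessment = $550.80/yr
Total per year = $1,816.80 + $14,032.08 + $550.80 = $16,399.68
Monthly = $16,399.68 / 12 = $1,366.64
Shortage spread = $536.88 ÷ 12 = $44.74/mo
New monthly escrow = $1,366.64 + $44.74 = $1,411.38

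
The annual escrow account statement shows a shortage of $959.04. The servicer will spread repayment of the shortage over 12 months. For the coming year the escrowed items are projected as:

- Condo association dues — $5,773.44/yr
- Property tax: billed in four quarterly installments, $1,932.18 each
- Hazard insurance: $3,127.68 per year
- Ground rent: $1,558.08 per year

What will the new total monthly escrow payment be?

Condo association dues = $5,773.44/yr
Property tax = $1,932.18 × 4 = $7,728.72/yr
Hazard insurance = $3,127.68/yr
Ground rent = $1,558.08/yr
Total per year = $18,187.92
Monthly = $18,187.92 ÷ 12 = $1,515.66
Shortage spread = $959.04 ÷ 12 = $79.92/mo
New monthly escrow = $1,515.66 + $79.92 = $1,595.58

$1,595.58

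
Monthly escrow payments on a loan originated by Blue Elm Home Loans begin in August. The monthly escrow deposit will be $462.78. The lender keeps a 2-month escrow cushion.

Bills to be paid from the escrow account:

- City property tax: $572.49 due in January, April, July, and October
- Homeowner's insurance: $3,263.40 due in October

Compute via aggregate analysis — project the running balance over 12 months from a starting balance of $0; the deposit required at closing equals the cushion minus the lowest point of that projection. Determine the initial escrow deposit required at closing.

Cushion = 2 × $462.78 = $925.56
Trial balance (start $0, +$462.78 each month, − disbursements):
  Aug: +$462.78 → $462.78
  Sep: +$462.78 → $925.56
  Oct: +$462.78 − $3,835.89 → -$2,447.55
  Nov: +$462.78 → -$1,984.77
  Dec: +$462.78 → -$1,521.99
  Jan: +$462.78 − $572.49 → -$1,631.70
  Feb: +$462.78 → -$1,168.92
  Mar: +$462.78 → -$706.14
  Apr: +$462.78 − $572.49 → -$815.85
  May: +$462.78 → -$353.07
  Jun: +$462.78 → $109.71
  Jul: +$462.78 − $572.49 → $0.00
Lowest trial balance = -$2,447.55 (Oct)
Initial deposit = cushion − low point = $925.56 − (-$2,447.55) = $3,373.11

$3,373.11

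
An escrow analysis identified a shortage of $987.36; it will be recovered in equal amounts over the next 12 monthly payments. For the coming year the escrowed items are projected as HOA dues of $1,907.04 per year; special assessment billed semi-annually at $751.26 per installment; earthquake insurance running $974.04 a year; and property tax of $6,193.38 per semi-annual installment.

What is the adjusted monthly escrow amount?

HOA dues = $1,907.04
Special assessment = $751.26 × 2 = $1,502.52
Earthquake insurance = $974.04
Property tax = $6,193.38 × 2 = $12,386.76
Yearly total = $16,770.36
Per month = $16,770.36 ÷ 12 = $1,397.53
Shortage per month = $987.36 / 12 = $82.28
New monthly escrow = $1,397.53 + $82.28 = $1,479.81

$1,479.81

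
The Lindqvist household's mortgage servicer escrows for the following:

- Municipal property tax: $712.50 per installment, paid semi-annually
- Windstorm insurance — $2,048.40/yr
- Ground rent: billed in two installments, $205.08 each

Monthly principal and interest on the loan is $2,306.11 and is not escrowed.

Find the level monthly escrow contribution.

$323.63

Municipal property tax: $712.50 × 2 = $1,425.00
Windstorm insurance: $2,048.40
Ground rent: $205.08 × 2 = $410.16
Yearly total = $3,883.56
Base monthly escrow = $3,883.56 ÷ 12 = $323.63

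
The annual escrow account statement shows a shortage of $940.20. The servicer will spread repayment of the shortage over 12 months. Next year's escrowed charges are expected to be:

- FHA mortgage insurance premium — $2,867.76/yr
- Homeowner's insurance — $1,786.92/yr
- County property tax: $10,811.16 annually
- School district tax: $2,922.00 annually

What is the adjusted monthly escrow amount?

FHA mortgage insurance premium: $2,867.76 per year
Homeowner's insurance: $1,786.92 per year
County property tax: $10,811.16 per year
School district tax: $2,922.00 per year
Total annual escrow = $18,387.84
Base monthly escrow = $18,387.84 / 12 = $1,532.32
Shortage spread = $940.20 / 12 = $78.35/mo
New monthly escrow = $1,532.32 + $78.35 = $1,610.67

$1,610.67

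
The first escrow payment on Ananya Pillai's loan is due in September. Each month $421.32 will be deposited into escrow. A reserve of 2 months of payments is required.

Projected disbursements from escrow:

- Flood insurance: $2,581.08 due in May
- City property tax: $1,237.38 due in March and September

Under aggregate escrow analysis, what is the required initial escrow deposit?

Cushion = 2 × $421.32 = $842.64
Trial balance (start $0, +$421.32 each month, − disbursements):
  Sep: +$421.32 − $1,237.38 → -$816.06
  Oct: +$421.32 → -$394.74
  Nov: +$421.32 → $26.58
  Dec: +$421.32 → $447.90
  Jan: +$421.32 → $869.22
  Feb: +$421.32 → $1,290.54
  Mar: +$421.32 − $1,237.38 → $474.48
  Apr: +$421.32 → $895.80
  May: +$421.32 − $2,581.08 → -$1,263.96
  Jun: +$421.32 → -$842.64
  Jul: +$421.32 → -$421.32
  Aug: +$421.32 → $0.00
Lowest trial balance = -$1,263.96 (May)
Initial deposit = cushion − low point = $842.64 − (-$1,263.96) = $2,106.60

$2,106.60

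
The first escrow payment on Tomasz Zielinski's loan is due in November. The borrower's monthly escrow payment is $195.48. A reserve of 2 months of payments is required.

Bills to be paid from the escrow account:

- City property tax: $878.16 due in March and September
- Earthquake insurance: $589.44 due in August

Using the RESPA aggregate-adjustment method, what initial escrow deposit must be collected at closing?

Cushion = 2 × $195.48 = $390.96
Trial balance (start $0, +$195.48 each month, − disbursements):
  Nov: +$195.48 → $195.48
  Dec: +$195.48 → $390.96
  Jan: +$195.48 → $586.44
  Feb: +$195.48 → $781.92
  Mar: +$195.48 − $878.16 → $99.24
  Apr: +$195.48 → $294.72
  May: +$195.48 → $490.20
  Jun: +$195.48 → $685.68
  Jul: +$195.48 → $881.16
  Aug: +$195.48 − $589.44 → $487.20
  Sep: +$195.48 − $878.16 → -$195.48
  Oct: +$195.48 → $0.00
Lowest trial balance = -$195.48 (Sep)
Initial deposit = cushion − low point = $390.96 − (-$195.48) = $586.44

$586.44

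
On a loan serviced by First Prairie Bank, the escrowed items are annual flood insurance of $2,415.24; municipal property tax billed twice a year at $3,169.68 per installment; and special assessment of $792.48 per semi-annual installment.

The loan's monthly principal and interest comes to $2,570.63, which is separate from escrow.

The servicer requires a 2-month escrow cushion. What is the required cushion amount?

$1,723.26

Flood insurance: $2,415.24 annually
Municipal property tax: $3,169.68 × 2 = $6,339.36 annually
Special assessment: $792.48 × 2 = $1,584.96 annually
Total annual escrow = $2,415.24 + $6,339.36 + $1,584.96 = $10,339.56
Per month = $10,339.56 / 12 = $861.63
Reserve = 2 × $861.63 = $1,723.26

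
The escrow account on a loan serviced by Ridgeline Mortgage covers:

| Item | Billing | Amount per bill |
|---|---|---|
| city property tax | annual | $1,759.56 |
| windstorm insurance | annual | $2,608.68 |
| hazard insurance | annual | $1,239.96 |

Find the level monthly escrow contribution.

$467.35

City property tax = $1,759.56
Windstorm insurance = $2,608.68
Hazard insurance = $1,239.96
Annual escrow total = $5,608.20
Monthly escrow = $5,608.20 / 12 = $467.35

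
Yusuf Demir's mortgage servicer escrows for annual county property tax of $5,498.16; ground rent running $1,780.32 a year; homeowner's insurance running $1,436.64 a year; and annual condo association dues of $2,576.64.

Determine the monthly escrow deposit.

County property tax = $5,498.16 annually
Ground rent = $1,780.32 annually
Homeowner's insurance = $1,436.64 annually
Condo association dues = $2,576.64 annually
Combined annual = $11,291.76
Base monthly escrow = $11,291.76 / 12 = $940.98

$940.98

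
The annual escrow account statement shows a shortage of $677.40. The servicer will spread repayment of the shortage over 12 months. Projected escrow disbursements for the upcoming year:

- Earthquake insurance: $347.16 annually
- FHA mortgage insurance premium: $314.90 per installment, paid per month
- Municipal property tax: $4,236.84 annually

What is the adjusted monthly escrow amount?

Earthquake insurance = $347.16
FHA mortgage insurance premium = $314.90 × 12 = $3,778.80
Municipal property tax = $4,236.84
Total per year = $347.16 + $3,778.80 + $4,236.84 = $8,362.80
Monthly = $8,362.80 ÷ 12 = $696.90
Monthly shortage recovery: $677.40 / 12 = $56.45
New monthly escrow = $696.90 + $56.45 = $753.35

$753.35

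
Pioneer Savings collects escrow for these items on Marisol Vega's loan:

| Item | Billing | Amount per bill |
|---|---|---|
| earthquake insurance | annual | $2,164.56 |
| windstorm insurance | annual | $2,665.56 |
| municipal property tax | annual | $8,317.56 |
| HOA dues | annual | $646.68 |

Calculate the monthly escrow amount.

Earthquake insurance — $2,164.56/yr
Windstorm insurance — $2,665.56/yr
Municipal property tax — $8,317.56/yr
HOA dues — $646.68/yr
Annual escrow total = $2,164.56 + $2,665.56 + $8,317.56 + $646.68 = $13,794.36
Per month = $13,794.36 / 12 = $1,149.53

$1,149.53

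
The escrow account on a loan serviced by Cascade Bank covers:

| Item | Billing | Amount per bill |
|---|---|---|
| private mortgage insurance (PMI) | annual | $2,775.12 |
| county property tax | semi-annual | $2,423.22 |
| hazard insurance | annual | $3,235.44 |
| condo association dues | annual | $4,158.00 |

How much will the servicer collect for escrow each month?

$1,251.25

Private mortgage insurance (PMI) = $2,775.12 annually
County property tax = $2,423.22 × 2 = $4,846.44 annually
Hazard insurance = $3,235.44 annually
Condo association dues = $4,158.00 annually
Annual escrow total = $2,775.12 + $4,846.44 + $3,235.44 + $4,158.00 = $15,015.00
Per month = $15,015.00 / 12 = $1,251.25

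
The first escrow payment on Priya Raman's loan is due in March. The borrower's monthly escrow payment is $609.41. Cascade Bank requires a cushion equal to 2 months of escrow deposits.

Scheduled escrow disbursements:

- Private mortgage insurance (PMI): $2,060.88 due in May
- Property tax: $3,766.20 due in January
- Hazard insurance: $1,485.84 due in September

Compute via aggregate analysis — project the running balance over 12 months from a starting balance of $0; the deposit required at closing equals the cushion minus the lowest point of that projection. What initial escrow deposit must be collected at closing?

Cushion = 2 × $609.41 = $1,218.82
Trial balance (start $0, +$609.41 each month, − disbursements):
  Mar: +$609.41 → $609.41
  Apr: +$609.41 → $1,218.82
  May: +$609.41 − $2,060.88 → -$232.65
  Jun: +$609.41 → $376.76
  Jul: +$609.41 → $986.17
  Aug: +$609.41 → $1,595.58
  Sep: +$609.41 − $1,485.84 → $719.15
  Oct: +$609.41 → $1,328.56
  Nov: +$609.41 → $1,937.97
  Dec: +$609.41 → $2,547.38
  Jan: +$609.41 − $3,766.20 → -$609.41
  Feb: +$609.41 → $0.00
Lowest trial balance = -$609.41 (Jan)
Initial deposit = cushion − low point = $1,218.82 − (-$609.41) = $1,828.23

$1,828.23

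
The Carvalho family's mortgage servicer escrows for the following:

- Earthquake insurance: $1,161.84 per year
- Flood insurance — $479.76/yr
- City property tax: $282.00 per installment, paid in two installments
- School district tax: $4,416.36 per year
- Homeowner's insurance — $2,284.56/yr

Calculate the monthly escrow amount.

Earthquake insurance: $1,161.84/yr
Flood insurance: $479.76/yr
City property tax: $282.00 × 2 = $564.00/yr
School district tax: $4,416.36/yr
Homeowner's insurance: $2,284.56/yr
Combined annual = $1,161.84 + $479.76 + $564.00 + $4,416.36 + $2,284.56 = $8,906.52
Base monthly escrow = $8,906.52 / 12 = $742.21

$742.21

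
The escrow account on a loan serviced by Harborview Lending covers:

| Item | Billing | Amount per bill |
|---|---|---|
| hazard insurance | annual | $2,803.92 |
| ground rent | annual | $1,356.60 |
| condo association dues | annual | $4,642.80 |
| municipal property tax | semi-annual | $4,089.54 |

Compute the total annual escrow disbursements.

$16,982.40

Hazard insurance = $2,803.92 annually
Ground rent = $1,356.60 annually
Condo association dues = $4,642.80 annually
Municipal property tax = $4,089.54 × 2 = $8,179.08 annually
Total annual escrow = $2,803.92 + $1,356.60 + $4,642.80 + $8,179.08 = $16,982.40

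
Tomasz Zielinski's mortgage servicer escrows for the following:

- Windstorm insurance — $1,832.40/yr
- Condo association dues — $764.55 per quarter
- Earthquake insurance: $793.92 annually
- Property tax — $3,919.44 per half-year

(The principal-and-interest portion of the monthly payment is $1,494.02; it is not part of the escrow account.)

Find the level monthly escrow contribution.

Windstorm insurance: $1,832.40 annually
Condo association dues: $764.55 × 4 = $3,058.20 annually
Earthquake insurance: $793.92 annually
Property tax: $3,919.44 × 2 = $7,838.88 annually
Total annual escrow = $13,523.40
Per month = $13,523.40 / 12 = $1,126.95

$1,126.95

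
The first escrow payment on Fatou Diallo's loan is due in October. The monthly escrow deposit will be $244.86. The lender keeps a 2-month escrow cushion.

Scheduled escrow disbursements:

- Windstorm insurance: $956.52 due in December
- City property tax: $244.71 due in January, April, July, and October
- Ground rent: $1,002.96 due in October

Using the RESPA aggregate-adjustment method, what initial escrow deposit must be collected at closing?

Cushion = 2 × $244.86 = $489.72
Trial balance (start $0, +$244.86 each month, − disbursements):
  Oct: +$244.86 − $1,247.67 → -$1,002.81
  Nov: +$244.86 → -$757.95
  Dec: +$244.86 − $956.52 → -$1,469.61
  Jan: +$244.86 − $244.71 → -$1,469.46
  Feb: +$244.86 → -$1,224.60
  Mar: +$244.86 → -$979.74
  Apr: +$244.86 − $244.71 → -$979.59
  May: +$244.86 → -$734.73
  Jun: +$244.86 → -$489.87
  Jul: +$244.86 − $244.71 → -$489.72
  Aug: +$244.86 → -$244.86
  Sep: +$244.86 → $0.00
Lowest trial balance = -$1,469.61 (Dec)
Initial deposit = cushion − low point = $489.72 − (-$1,469.61) = $1,959.33

$1,959.33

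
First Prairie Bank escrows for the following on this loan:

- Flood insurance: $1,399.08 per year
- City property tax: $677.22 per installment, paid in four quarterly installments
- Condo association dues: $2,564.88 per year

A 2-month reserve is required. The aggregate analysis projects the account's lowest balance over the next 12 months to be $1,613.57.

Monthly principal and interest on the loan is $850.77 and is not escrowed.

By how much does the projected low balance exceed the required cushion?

$501.43

Flood insurance: $1,399.08/yr
City property tax: $677.22 × 4 = $2,708.88/yr
Condo association dues: $2,564.88/yr
Total annual escrow = $1,399.08 + $2,708.88 + $2,564.88 = $6,672.84
Monthly = $6,672.84 ÷ 12 = $556.07
Required reserve = 2 × $556.07 = $1,112.14
Surplus = $1,613.57 − $1,112.14 = $501.43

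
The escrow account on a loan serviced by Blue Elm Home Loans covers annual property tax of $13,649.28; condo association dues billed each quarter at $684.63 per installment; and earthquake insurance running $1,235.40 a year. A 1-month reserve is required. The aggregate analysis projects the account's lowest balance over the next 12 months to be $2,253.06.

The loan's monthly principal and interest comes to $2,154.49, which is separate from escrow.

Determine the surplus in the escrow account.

Property tax: $13,649.28 annually
Condo association dues: $684.63 × 4 = $2,738.52 annually
Earthquake insurance: $1,235.40 annually
Total per year = $17,623.20
Base monthly escrow = $17,623.20 ÷ 12 = $1,468.60
Required reserve = 1 × $1,468.60 = $1,468.60
Surplus = $2,253.06 − $1,468.60 = $784.46

$784.46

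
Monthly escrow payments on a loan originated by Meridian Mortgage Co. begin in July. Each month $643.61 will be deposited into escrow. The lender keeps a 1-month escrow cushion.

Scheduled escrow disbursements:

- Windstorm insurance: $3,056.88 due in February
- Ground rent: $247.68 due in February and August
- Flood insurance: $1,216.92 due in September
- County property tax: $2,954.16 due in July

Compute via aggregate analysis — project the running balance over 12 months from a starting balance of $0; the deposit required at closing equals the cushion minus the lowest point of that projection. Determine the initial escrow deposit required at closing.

Cushion = 1 × $643.61 = $643.61
Trial balance (start $0, +$643.61 each month, − disbursements):
  Jul: +$643.61 − $2,954.16 → -$2,310.55
  Aug: +$643.61 − $247.68 → -$1,914.62
  Sep: +$643.61 − $1,216.92 → -$2,487.93
  Oct: +$643.61 → -$1,844.32
  Nov: +$643.61 → -$1,200.71
  Dec: +$643.61 → -$557.10
  Jan: +$643.61 → $86.51
  Feb: +$643.61 − $3,304.56 → -$2,574.44
  Mar: +$643.61 → -$1,930.83
  Apr: +$643.61 → -$1,287.22
  May: +$643.61 → -$643.61
  Jun: +$643.61 → $0.00
Lowest trial balance = -$2,574.44 (Feb)
Initial deposit = cushion − low point = $643.61 − (-$2,574.44) = $3,218.05

$3,218.05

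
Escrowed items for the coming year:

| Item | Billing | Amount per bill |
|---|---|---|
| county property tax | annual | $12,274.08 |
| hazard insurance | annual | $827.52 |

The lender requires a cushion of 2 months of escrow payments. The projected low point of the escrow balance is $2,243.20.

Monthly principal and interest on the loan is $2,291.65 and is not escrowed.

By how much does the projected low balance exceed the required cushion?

County property tax: $12,274.08/yr
Hazard insurance: $827.52/yr
Total per year = $12,274.08 + $827.52 = $13,101.60
Monthly = $13,101.60 / 12 = $1,091.80
Required cushion = 2 × $1,091.80 = $2,183.60
Surplus = $2,243.20 − $2,183.60 = $59.60

$59.60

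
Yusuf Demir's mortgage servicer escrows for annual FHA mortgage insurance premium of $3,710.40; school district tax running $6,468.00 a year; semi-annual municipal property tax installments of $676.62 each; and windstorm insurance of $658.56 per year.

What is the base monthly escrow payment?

$1,015.85

FHA mortgage insurance premium = $3,710.40
School district tax = $6,468.00
Municipal property tax = $676.62 × 2 = $1,353.24
Windstorm insurance = $658.56
Combined annual = $12,190.20
Monthly = $12,190.20 ÷ 12 = $1,015.85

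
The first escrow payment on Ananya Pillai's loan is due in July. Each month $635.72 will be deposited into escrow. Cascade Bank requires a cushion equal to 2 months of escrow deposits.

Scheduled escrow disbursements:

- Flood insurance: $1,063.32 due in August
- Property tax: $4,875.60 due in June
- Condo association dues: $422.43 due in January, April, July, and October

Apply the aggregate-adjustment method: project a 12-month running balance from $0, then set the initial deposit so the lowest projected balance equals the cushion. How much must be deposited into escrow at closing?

Cushion = 2 × $635.72 = $1,271.44
Trial balance (start $0, +$635.72 each month, − disbursements):
  Jul: +$635.72 − $422.43 → $213.29
  Aug: +$635.72 − $1,063.32 → -$214.31
  Sep: +$635.72 → $421.41
  Oct: +$635.72 − $422.43 → $634.70
  Nov: +$635.72 → $1,270.42
  Dec: +$635.72 → $1,906.14
  Jan: +$635.72 − $422.43 → $2,119.43
  Feb: +$635.72 → $2,755.15
  Mar: +$635.72 → $3,390.87
  Apr: +$635.72 − $422.43 → $3,604.16
  May: +$635.72 → $4,239.88
  Jun: +$635.72 − $4,875.60 → $0.00
Lowest trial balance = -$214.31 (Aug)
Initial deposit = cushion − low point = $1,271.44 − (-$214.31) = $1,485.75

$1,485.75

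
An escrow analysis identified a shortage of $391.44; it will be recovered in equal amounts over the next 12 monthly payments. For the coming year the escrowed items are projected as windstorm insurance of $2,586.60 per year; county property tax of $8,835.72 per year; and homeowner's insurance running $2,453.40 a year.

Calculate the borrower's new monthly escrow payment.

$1,188.93

Windstorm insurance: $2,586.60
County property tax: $8,835.72
Homeowner's insurance: $2,453.40
Yearly total = $2,586.60 + $8,835.72 + $2,453.40 = $13,875.72
Monthly escrow = $13,875.72 ÷ 12 = $1,156.31
Shortage spread = $391.44 / 12 = $32.62/mo
Adjusted monthly = $1,156.31 + $32.62 = $1,188.93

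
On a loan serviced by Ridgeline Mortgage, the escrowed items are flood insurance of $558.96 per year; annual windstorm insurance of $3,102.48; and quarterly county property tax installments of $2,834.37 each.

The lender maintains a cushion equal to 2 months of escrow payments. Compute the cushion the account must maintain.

$2,499.82

Flood insurance = $558.96 per year
Windstorm insurance = $3,102.48 per year
County property tax = $2,834.37 × 4 = $11,337.48 per year
Yearly total = $14,998.92
Monthly escrow = $14,998.92 / 12 = $1,249.91
Cushion = 2 × $1,249.91 = $2,499.82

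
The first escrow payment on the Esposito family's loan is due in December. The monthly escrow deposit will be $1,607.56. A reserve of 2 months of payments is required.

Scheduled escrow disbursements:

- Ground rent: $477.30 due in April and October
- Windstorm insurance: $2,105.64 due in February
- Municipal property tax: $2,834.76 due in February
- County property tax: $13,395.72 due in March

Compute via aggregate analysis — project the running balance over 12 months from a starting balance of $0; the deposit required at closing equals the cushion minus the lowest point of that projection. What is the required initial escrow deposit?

$15,121.00

Cushion = 2 × $1,607.56 = $3,215.12
Trial balance (start $0, +$1,607.56 each month, − disbursements):
  Dec: +$1,607.56 → $1,607.56
  Jan: +$1,607.56 → $3,215.12
  Feb: +$1,607.56 − $4,940.40 → -$117.72
  Mar: +$1,607.56 − $13,395.72 → -$11,905.88
  Apr: +$1,607.56 − $477.30 → -$10,775.62
  May: +$1,607.56 → -$9,168.06
  Jun: +$1,607.56 → -$7,560.50
  Jul: +$1,607.56 → -$5,952.94
  Aug: +$1,607.56 → -$4,345.38
  Sep: +$1,607.56 → -$2,737.82
  Oct: +$1,607.56 − $477.30 → -$1,607.56
  Nov: +$1,607.56 → $0.00
Lowest trial balance = -$11,905.88 (Mar)
Initial deposit = cushion − low point = $3,215.12 − (-$11,905.88) = $15,121.00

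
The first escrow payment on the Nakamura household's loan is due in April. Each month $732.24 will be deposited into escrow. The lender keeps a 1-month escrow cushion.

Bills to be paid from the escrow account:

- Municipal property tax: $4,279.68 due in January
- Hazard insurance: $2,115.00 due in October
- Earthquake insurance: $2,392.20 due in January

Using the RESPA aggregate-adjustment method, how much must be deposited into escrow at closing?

Cushion = 1 × $732.24 = $732.24
Trial balance (start $0, +$732.24 each month, − disbursements):
  Apr: +$732.24 → $732.24
  May: +$732.24 → $1,464.48
  Jun: +$732.24 → $2,196.72
  Jul: +$732.24 → $2,928.96
  Aug: +$732.24 → $3,661.20
  Sep: +$732.24 → $4,393.44
  Oct: +$732.24 − $2,115.00 → $3,010.68
  Nov: +$732.24 → $3,742.92
  Dec: +$732.24 → $4,475.16
  Jan: +$732.24 − $6,671.88 → -$1,464.48
  Feb: +$732.24 → -$732.24
  Mar: +$732.24 → $0.00
Lowest trial balance = -$1,464.48 (Jan)
Initial deposit = cushion − low point = $732.24 − (-$1,464.48) = $2,196.72

$2,196.72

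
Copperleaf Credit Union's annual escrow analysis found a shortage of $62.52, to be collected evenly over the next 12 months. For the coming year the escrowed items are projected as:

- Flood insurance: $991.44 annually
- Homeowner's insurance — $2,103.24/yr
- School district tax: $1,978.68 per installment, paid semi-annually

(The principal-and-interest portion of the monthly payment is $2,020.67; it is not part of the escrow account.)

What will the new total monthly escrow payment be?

Flood insurance — $991.44 annually
Homeowner's insurance — $2,103.24 annually
School district tax — $1,978.68 × 2 = $3,957.36 annually
Annual escrow total = $7,052.04
Monthly escrow = $7,052.04 ÷ 12 = $587.67
Monthly shortage recovery: $62.52 ÷ 12 = $5.21
New monthly escrow = $587.67 + $5.21 = $592.88

$592.88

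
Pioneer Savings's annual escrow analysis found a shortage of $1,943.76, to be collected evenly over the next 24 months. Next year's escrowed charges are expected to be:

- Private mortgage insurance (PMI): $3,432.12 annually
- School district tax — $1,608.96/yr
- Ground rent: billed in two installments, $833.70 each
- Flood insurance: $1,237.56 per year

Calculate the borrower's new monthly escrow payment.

Private mortgage insurance (PMI): $3,432.12 per year
School district tax: $1,608.96 per year
Ground rent: $833.70 × 2 = $1,667.40 per year
Flood insurance: $1,237.56 per year
Yearly total = $7,946.04
Per month = $7,946.04 ÷ 12 = $662.17
Shortage spread = $1,943.76 ÷ 24 = $80.99/mo
New monthly escrow = $662.17 + $80.99 = $743.16

$743.16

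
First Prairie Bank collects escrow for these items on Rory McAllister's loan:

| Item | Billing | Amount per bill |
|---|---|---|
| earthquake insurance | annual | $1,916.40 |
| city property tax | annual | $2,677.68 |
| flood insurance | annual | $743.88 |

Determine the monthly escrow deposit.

Earthquake insurance: $1,916.40 annually
City property tax: $2,677.68 annually
Flood insurance: $743.88 annually
Total annual escrow = $5,337.96
Monthly escrow = $5,337.96 / 12 = $444.83

$444.83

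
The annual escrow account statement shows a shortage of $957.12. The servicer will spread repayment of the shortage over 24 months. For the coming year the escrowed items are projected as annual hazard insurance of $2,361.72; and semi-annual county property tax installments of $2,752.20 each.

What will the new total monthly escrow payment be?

Hazard insurance = $2,361.72 per year
County property tax = $2,752.20 × 2 = $5,504.40 per year
Total annual escrow = $2,361.72 + $5,504.40 = $7,866.12
Per month = $7,866.12 ÷ 12 = $655.51
Monthly shortage recovery: $957.12 ÷ 24 = $39.88
Adjusted monthly = $655.51 + $39.88 = $695.39

$695.39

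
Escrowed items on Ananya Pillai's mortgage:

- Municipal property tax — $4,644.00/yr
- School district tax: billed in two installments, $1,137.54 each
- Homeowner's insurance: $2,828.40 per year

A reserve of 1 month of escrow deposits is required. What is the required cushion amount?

Municipal property tax = $4,644.00
School district tax = $1,137.54 × 2 = $2,275.08
Homeowner's insurance = $2,828.40
Total annual escrow = $4,644.00 + $2,275.08 + $2,828.40 = $9,747.48
Monthly = $9,747.48 ÷ 12 = $812.29
Reserve = 1 × $812.29 = $812.29

$812.29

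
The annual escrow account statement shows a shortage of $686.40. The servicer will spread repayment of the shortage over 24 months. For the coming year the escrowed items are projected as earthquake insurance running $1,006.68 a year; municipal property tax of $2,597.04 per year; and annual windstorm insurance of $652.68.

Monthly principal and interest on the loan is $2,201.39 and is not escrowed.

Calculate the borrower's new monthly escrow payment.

$383.30

Earthquake insurance = $1,006.68 per year
Municipal property tax = $2,597.04 per year
Windstorm insurance = $652.68 per year
Yearly total = $1,006.68 + $2,597.04 + $652.68 = $4,256.40
Base monthly escrow = $4,256.40 ÷ 12 = $354.70
Shortage per month = $686.40 / 24 = $28.60
New monthly escrow = $354.70 + $28.60 = $383.30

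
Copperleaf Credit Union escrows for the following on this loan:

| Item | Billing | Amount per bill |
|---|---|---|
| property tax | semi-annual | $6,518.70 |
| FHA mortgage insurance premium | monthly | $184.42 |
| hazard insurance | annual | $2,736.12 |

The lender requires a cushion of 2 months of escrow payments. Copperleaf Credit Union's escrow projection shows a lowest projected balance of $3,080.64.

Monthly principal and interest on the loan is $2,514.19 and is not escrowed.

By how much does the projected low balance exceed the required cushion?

$82.88

Property tax: $6,518.70 × 2 = $13,037.40 per year
FHA mortgage insurance premium: $184.42 × 12 = $2,213.04 per year
Hazard insurance: $2,736.12 per year
Combined annual = $17,986.56
Monthly = $17,986.56 ÷ 12 = $1,498.88
Required cushion = 2 × $1,498.88 = $2,997.76
Excess over cushion: $3,080.64 − $2,997.76 = $82.88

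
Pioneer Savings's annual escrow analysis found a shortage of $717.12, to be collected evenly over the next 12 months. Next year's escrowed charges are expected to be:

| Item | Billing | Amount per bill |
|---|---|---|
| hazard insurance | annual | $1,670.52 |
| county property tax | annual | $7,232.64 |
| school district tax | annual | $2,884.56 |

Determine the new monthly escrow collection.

Hazard insurance — $1,670.52 annually
County property tax — $7,232.64 annually
School district tax — $2,884.56 annually
Total per year = $11,787.72
Monthly = $11,787.72 ÷ 12 = $982.31
Shortage per month = $717.12 ÷ 12 = $59.76
New monthly escrow = $982.31 + $59.76 = $1,042.07

$1,042.07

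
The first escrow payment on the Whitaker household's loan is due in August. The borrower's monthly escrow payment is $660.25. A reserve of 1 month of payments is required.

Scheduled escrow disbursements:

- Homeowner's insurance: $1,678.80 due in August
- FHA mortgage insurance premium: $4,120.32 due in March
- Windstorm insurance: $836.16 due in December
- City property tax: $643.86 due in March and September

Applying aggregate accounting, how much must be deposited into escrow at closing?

$3,301.25

Cushion = 1 × $660.25 = $660.25
Trial balance (start $0, +$660.25 each month, − disbursements):
  Aug: +$660.25 − $1,678.80 → -$1,018.55
  Sep: +$660.25 − $643.86 → -$1,002.16
  Oct: +$660.25 → -$341.91
  Nov: +$660.25 → $318.34
  Dec: +$660.25 − $836.16 → $142.43
  Jan: +$660.25 → $802.68
  Feb: +$660.25 → $1,462.93
  Mar: +$660.25 − $4,764.18 → -$2,641.00
  Apr: +$660.25 → -$1,980.75
  May: +$660.25 → -$1,320.50
  Jun: +$660.25 → -$660.25
  Jul: +$660.25 → $0.00
Lowest trial balance = -$2,641.00 (Mar)
Initial deposit = cushion − low point = $660.25 − (-$2,641.00) = $3,301.25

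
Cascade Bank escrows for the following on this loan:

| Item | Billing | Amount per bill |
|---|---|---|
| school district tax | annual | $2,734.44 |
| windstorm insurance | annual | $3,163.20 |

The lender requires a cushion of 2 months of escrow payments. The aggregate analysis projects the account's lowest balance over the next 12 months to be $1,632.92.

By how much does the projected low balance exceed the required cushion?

$649.98

School district tax: $2,734.44/yr
Windstorm insurance: $3,163.20/yr
Annual escrow total = $2,734.44 + $3,163.20 = $5,897.64
Per month = $5,897.64 / 12 = $491.47
Required reserve = 2 × $491.47 = $982.94
Surplus = $1,632.92 − $982.94 = $649.98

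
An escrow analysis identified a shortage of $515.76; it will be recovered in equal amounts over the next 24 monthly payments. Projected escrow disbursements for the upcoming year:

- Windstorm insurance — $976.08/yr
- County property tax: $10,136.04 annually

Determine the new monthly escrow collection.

$947.50

Windstorm insurance — $976.08/yr
County property tax — $10,136.04/yr
Total annual escrow = $976.08 + $10,136.04 = $11,112.12
Monthly escrow = $11,112.12 / 12 = $926.01
Shortage per month = $515.76 ÷ 24 = $21.49
New monthly escrow = $926.01 + $21.49 = $947.50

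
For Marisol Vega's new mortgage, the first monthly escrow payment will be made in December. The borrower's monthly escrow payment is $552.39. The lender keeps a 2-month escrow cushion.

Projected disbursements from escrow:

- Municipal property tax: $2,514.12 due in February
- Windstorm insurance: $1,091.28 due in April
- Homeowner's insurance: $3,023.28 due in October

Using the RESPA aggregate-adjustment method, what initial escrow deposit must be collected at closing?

Cushion = 2 × $552.39 = $1,104.78
Trial balance (start $0, +$552.39 each month, − disbursements):
  Dec: +$552.39 → $552.39
  Jan: +$552.39 → $1,104.78
  Feb: +$552.39 − $2,514.12 → -$856.95
  Mar: +$552.39 → -$304.56
  Apr: +$552.39 − $1,091.28 → -$843.45
  May: +$552.39 → -$291.06
  Jun: +$552.39 → $261.33
  Jul: +$552.39 → $813.72
  Aug: +$552.39 → $1,366.11
  Sep: +$552.39 → $1,918.50
  Oct: +$552.39 − $3,023.28 → -$552.39
  Nov: +$552.39 → $0.00
Lowest trial balance = -$856.95 (Feb)
Initial deposit = cushion − low point = $1,104.78 − (-$856.95) = $1,961.73

$1,961.73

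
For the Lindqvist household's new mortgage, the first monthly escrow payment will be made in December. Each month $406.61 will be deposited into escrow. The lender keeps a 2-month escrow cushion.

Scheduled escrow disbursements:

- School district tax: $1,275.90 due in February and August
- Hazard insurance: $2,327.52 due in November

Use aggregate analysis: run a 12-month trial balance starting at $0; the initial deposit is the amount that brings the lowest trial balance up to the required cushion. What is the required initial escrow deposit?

Cushion = 2 × $406.61 = $813.22
Trial balance (start $0, +$406.61 each month, − disbursements):
  Dec: +$406.61 → $406.61
  Jan: +$406.61 → $813.22
  Feb: +$406.61 − $1,275.90 → -$56.07
  Mar: +$406.61 → $350.54
  Apr: +$406.61 → $757.15
  May: +$406.61 → $1,163.76
  Jun: +$406.61 → $1,570.37
  Jul: +$406.61 → $1,976.98
  Aug: +$406.61 − $1,275.90 → $1,107.69
  Sep: +$406.61 → $1,514.30
  Oct: +$406.61 → $1,920.91
  Nov: +$406.61 − $2,327.52 → $0.00
Lowest trial balance = -$56.07 (Feb)
Initial deposit = cushion − low point = $813.22 − (-$56.07) = $869.29

$869.29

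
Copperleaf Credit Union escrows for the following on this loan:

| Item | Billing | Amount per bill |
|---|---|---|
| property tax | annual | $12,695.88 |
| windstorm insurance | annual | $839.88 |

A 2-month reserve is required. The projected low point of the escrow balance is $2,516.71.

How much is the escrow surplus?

Property tax — $12,695.88/yr
Windstorm insurance — $839.88/yr
Combined annual = $12,695.88 + $839.88 = $13,535.76
Per month = $13,535.76 ÷ 12 = $1,127.98
Required cushion = 2 × $1,127.98 = $2,255.96
Surplus = $2,516.71 − $2,255.96 = $260.75

$260.75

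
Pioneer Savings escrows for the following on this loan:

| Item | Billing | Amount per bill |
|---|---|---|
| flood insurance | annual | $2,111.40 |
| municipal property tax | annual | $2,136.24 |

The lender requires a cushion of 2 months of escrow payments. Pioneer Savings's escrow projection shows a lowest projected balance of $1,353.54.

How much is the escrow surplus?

$645.60

Flood insurance = $2,111.40 annually
Municipal property tax = $2,136.24 annually
Annual escrow total = $2,111.40 + $2,136.24 = $4,247.64
Monthly escrow = $4,247.64 / 12 = $353.97
Cushion = 2 × $353.97 = $707.94
Surplus = $1,353.54 − $707.94 = $645.60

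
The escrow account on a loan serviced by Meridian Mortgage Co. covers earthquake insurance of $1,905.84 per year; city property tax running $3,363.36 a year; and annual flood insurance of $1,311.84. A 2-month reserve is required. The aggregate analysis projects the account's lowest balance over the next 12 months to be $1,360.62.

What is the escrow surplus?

$263.78

Earthquake insurance = $1,905.84/yr
City property tax = $3,363.36/yr
Flood insurance = $1,311.84/yr
Yearly total = $1,905.84 + $3,363.36 + $1,311.84 = $6,581.04
Base monthly escrow = $6,581.04 / 12 = $548.42
Required cushion = 2 × $548.42 = $1,096.84
Surplus = $1,360.62 − $1,096.84 = $263.78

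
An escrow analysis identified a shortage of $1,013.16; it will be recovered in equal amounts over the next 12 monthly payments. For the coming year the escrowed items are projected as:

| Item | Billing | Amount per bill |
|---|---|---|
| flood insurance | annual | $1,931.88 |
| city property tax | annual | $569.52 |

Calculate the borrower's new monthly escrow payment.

$292.88

Flood insurance — $1,931.88 per year
City property tax — $569.52 per year
Total per year = $2,501.40
Monthly = $2,501.40 / 12 = $208.45
Monthly shortage recovery: $1,013.16 ÷ 12 = $84.43
Adjusted monthly = $208.45 + $84.43 = $292.88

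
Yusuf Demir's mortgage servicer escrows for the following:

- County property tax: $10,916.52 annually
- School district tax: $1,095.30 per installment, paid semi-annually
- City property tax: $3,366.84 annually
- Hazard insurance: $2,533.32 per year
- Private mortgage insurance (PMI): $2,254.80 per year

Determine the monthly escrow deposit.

$1,771.84

County property tax — $10,916.52/yr
School district tax — $1,095.30 × 2 = $2,190.60/yr
City property tax — $3,366.84/yr
Hazard insurance — $2,533.32/yr
Private mortgage insurance (PMI) — $2,254.80/yr
Total annual escrow = $21,262.08
Monthly = $21,262.08 ÷ 12 = $1,771.84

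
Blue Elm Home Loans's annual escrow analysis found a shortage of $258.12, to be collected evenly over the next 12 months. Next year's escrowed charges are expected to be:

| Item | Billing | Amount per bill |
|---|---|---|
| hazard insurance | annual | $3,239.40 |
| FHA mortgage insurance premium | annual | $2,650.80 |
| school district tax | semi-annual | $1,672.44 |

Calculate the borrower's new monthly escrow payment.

$791.10

Hazard insurance = $3,239.40 per year
FHA mortgage insurance premium = $2,650.80 per year
School district tax = $1,672.44 × 2 = $3,344.88 per year
Total annual escrow = $3,239.40 + $2,650.80 + $3,344.88 = $9,235.08
Per month = $9,235.08 / 12 = $769.59
Monthly shortage recovery: $258.12 ÷ 12 = $21.51
New monthly escrow = $769.59 + $21.51 = $791.10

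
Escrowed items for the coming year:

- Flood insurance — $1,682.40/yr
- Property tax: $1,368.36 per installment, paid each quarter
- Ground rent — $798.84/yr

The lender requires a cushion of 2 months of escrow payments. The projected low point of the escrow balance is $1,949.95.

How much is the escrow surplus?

$624.17

Flood insurance: $1,682.40/yr
Property tax: $1,368.36 × 4 = $5,473.44/yr
Ground rent: $798.84/yr
Yearly total = $7,954.68
Base monthly escrow = $7,954.68 ÷ 12 = $662.89
Required reserve = 2 × $662.89 = $1,325.78
Excess over cushion: $1,949.95 − $1,325.78 = $624.17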